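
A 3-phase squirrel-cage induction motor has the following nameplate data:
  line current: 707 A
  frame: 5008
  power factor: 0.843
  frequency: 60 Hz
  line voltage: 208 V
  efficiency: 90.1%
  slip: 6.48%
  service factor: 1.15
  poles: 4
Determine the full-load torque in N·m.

P_in = √3·V·I·cosφ = 1.732 × 208 × 707 × 0.843 = 214713 W
P_out = η·P_in = 0.901 × 214713 = 193456 W
n_s = 120×60/4 = 1800 rpm; n = 1800×(1−0.0648) = 1683 rpm
ω = 2π×1683/60 = 176.2 rad/s
τ = P_out/ω = 193456/176.2 = 1100 N·m

1100 N·m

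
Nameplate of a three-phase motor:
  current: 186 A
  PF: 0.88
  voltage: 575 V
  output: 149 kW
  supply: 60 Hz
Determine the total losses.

14000 W

P_in = √3·V·I·cosφ = 1.732×575×186×0.88 = 163009 W
P_out = 149000 W
Losses = P_in − P_out = 163009 − 149000 = 14009 W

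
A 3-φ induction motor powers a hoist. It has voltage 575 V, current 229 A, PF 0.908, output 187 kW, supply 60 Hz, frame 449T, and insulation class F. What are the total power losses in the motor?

20100 W

P_in = √3·V·I·cosφ = 1.732×575×229×0.908 = 207079 W
P_out = 187000 W
Losses = P_in − P_out = 207079 − 187000 = 20079 W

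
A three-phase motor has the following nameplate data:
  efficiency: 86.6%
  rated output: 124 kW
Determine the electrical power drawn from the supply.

P_out = 124000 W
P_in = P_out/η = 124000/0.866 = 143187 W = 143 kW

143 kW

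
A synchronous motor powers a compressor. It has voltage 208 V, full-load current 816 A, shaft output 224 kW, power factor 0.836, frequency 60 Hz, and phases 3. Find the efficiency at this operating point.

P_out = 224 kW = 224000 W
P_in = √3·V_L·I_L·cosφ = 1.732 × 208 × 816 × 0.836 = 245758 W
η = P_out / P_in = 224000 / 245758 = 0.911 = 91.1%

91.1 %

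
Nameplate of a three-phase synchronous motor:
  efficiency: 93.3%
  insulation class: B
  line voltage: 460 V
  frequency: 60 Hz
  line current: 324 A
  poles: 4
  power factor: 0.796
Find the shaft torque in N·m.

1020 N·m

P_in = √3·V·I·cosφ = 1.732 × 460 × 324 × 0.796 = 205477 W
P_out = η·P_in = 0.933 × 205477 = 191710 W
n = n_s = 120×60/4 = 1800 rpm (synchronous)
ω = 2π×1800/60 = 188.5 rad/s
τ = P_out/ω = 191710/188.5 = 1020 N·m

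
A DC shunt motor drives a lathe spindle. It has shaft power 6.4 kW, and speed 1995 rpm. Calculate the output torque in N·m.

ω = 2π × 1995/60 = 208.9 rad/s
τ = P/ω = 6400/208.9 = 30.6 N·m

30.6 N·m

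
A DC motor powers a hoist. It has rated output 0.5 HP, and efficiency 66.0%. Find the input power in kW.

P_out = 0.5 × 746 = 373 W
P_in = P_out/η = 373/0.66 = 565 W = 0.565 kW

0.565 kW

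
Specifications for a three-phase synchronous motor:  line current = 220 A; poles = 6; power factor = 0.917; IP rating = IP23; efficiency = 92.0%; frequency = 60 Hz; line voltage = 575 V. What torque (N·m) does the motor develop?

P_in = √3·V·I·cosφ = 1.732 × 575 × 220 × 0.917 = 200913 W
P_out = η·P_in = 0.92 × 200913 = 184840 W
n = n_s = 120×60/6 = 1200 rpm (synchronous)
ω = 2π×1200/60 = 125.7 rad/s
τ = P_out/ω = 184840/125.7 = 1470 N·m

1470 N·m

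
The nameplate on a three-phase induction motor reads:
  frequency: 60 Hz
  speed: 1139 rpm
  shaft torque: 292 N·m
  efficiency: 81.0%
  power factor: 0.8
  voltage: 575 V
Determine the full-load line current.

ω = 2π×1139/60 = 119.3 rad/s; P_out = τω = 292 × 119.3 = 34836 W
P_in = P_out / η = 34836 / 0.810 = 43007 W
I_L = P_in / (√3·V_L·cosφ) = 43007 / (1.732 × 575 × 0.8) = 54 A

54 A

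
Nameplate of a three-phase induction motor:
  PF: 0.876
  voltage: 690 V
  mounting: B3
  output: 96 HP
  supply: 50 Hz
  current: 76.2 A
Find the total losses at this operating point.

8160 W

P_in = √3·V·I·cosφ = 1.732×690×76.2×0.876 = 79773 W
P_out = 96×746 = 71616 W
Losses = P_in − P_out = 79773 − 71616 = 8157 W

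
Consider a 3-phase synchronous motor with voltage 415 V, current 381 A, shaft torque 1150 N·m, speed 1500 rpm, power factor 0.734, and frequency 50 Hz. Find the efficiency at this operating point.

ω = 2π × 1500/60 = 157.1 rad/s; P_out = τω = 1150 × 157.1 = 180665 W
P_in = √3·V_L·I_L·cosφ = 1.732 × 415 × 381 × 0.734 = 201010 W
η = P_out / P_in = 180665 / 201010 = 0.899 = 89.9%

89.9 %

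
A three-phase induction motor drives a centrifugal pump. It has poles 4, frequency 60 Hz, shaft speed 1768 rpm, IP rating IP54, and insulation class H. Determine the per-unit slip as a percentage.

n_s = 120f/p = 120×60/4 = 1800 rpm
s = (n_s − n)/n_s = (1800 − 1768)/1800 = 0.0178

1.78 %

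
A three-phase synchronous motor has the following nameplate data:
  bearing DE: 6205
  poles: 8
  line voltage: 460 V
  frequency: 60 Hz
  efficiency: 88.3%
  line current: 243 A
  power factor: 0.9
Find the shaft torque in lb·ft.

1200 lb·ft

P_in = √3·V·I·cosφ = 1.732 × 460 × 243 × 0.9 = 174243 W
P_out = η·P_in = 0.883 × 174243 = 153857 W
n = n_s = 120×60/8 = 900 rpm (synchronous)
ω = 2π×900/60 = 94.25 rad/s
τ = P_out/ω = 153857/94.25 = 1632 N·m
In lb·ft: 1632/1.356 = 1200 lb·ft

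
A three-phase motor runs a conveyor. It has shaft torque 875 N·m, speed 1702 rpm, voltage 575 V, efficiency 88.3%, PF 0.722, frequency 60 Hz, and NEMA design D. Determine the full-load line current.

246 A

ω = 2π×1702/60 = 178.2 rad/s; P_out = τω = 875 × 178.2 = 155925 W
P_in = P_out / η = 155925 / 0.883 = 176586 W
I_L = P_in / (√3·V_L·cosφ) = 176586 / (1.732 × 575 × 0.722) = 246 A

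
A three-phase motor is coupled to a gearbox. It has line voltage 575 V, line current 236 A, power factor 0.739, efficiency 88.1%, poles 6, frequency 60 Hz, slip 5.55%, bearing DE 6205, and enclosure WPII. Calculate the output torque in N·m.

1290 N·m

P_in = √3·V·I·cosφ = 1.732 × 575 × 236 × 0.739 = 173689 W
P_out = η·P_in = 0.881 × 173689 = 153020 W
n_s = 120×60/6 = 1200 rpm; n = 1200×(1−0.0555) = 1133 rpm
ω = 2π×1133/60 = 118.6 rad/s
τ = P_out/ω = 153020/118.6 = 1290 N·m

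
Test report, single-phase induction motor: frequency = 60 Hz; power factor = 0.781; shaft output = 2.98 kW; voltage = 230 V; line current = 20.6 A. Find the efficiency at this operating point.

P_out = 2.98 kW = 2980 W
P_in = V·I·cosφ = 230 × 20.6 × 0.781 = 3700 W
η = P_out / P_in = 2980 / 3700 = 0.805 = 80.5%

80.5 %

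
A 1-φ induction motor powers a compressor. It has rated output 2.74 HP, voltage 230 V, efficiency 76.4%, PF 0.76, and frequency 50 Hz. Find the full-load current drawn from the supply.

15.3 A

P_out = 2.74 × 746 = 2044 W
P_in = P_out / η = 2044 / 0.764 = 2675 W
I = P_in / (V·cosφ) = 2675 / (230 × 0.76) = 15.3 A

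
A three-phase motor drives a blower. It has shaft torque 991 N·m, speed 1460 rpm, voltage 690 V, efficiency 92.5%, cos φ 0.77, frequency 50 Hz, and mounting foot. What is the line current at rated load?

ω = 2π×1460/60 = 152.9 rad/s; P_out = τω = 991 × 152.9 = 151524 W
P_in = P_out / η = 151524 / 0.925 = 163810 W
I_L = P_in / (√3·V_L·cosφ) = 163810 / (1.732 × 690 × 0.77) = 178 A

178 A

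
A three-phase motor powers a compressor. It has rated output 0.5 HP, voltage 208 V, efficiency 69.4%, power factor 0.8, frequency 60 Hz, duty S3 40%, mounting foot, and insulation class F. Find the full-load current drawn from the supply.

1.86 A

P_out = 0.5 × 746 = 373 W
P_in = P_out / η = 373 / 0.694 = 537 W
I_L = P_in / (√3·V_L·cosφ) = 537 / (1.732 × 208 × 0.8) = 1.86 A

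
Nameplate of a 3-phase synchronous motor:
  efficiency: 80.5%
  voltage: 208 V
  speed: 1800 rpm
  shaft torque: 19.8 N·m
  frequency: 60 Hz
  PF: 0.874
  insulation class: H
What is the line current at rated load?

ω = 2π×1800/60 = 188.5 rad/s; P_out = τω = 19.8 × 188.5 = 3732 W
P_in = P_out / η = 3732 / 0.805 = 4636 W
I_L = P_in / (√3·V_L·cosφ) = 4636 / (1.732 × 208 × 0.874) = 14.7 A

14.7 A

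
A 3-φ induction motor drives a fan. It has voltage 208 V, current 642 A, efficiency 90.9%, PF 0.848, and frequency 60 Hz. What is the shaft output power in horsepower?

239 HP

P_in = √3·V·I·cosφ = 1.732 × 208 × 642 × 0.848 = 196129 W
P_out = η·P_in = 0.909 × 196129 = 178281 W
= 178281/746 = 239 HP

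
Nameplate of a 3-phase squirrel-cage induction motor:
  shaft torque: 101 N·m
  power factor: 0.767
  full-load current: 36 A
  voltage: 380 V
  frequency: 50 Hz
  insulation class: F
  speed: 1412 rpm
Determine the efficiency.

82.2 %

ω = 2π × 1412/60 = 147.9 rad/s; P_out = τω = 101 × 147.9 = 14938 W
P_in = √3·V_L·I_L·cosφ = 1.732 × 380 × 36 × 0.767 = 18173 W
η = P_out / P_in = 14938 / 18173 = 0.822 = 82.2%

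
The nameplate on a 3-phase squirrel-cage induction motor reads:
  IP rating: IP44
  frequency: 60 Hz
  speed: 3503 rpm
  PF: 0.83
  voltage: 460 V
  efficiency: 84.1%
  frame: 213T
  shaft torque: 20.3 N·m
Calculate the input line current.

ω = 2π×3503/60 = 366.8 rad/s; P_out = τω = 20.3 × 366.8 = 7446 W
P_in = P_out / η = 7446 / 0.841 = 8854 W
I_L = P_in / (√3·V_L·cosφ) = 8854 / (1.732 × 460 × 0.83) = 13.4 A

13.4 A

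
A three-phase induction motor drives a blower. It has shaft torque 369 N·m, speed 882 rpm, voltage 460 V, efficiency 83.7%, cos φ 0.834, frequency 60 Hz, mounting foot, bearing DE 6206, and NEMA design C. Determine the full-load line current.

61.3 A

ω = 2π×882/60 = 92.36 rad/s; P_out = τω = 369 × 92.36 = 34081 W
P_in = P_out / η = 34081 / 0.837 = 40718 W
I_L = P_in / (√3·V_L·cosφ) = 40718 / (1.732 × 460 × 0.834) = 61.3 A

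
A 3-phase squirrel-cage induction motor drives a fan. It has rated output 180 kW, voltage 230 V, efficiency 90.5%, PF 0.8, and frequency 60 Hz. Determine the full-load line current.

P_out = 180 kW = 180000 W
P_in = P_out / η = 180000 / 0.905 = 198895 W
I_L = P_in / (√3·V_L·cosφ) = 198895 / (1.732 × 230 × 0.8) = 624 A

624 A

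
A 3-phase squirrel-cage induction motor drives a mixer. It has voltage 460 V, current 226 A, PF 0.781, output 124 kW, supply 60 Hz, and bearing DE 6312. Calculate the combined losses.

P_in = √3·V·I·cosφ = 1.732×460×226×0.781 = 140626 W
P_out = 124000 W
Losses = P_in − P_out = 140626 − 124000 = 16626 W

16600 W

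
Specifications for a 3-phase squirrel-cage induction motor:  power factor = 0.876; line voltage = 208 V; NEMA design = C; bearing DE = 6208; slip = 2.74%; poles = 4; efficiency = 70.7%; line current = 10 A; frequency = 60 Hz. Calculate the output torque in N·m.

P_in = √3·V·I·cosφ = 1.732 × 208 × 10 × 0.876 = 3156 W
P_out = η·P_in = 0.707 × 3156 = 2231 W
n_s = 120×60/4 = 1800 rpm; n = 1800×(1−0.0274) = 1751 rpm
ω = 2π×1751/60 = 183.4 rad/s
τ = P_out/ω = 2231/183.4 = 12.2 N·m

12.2 N·m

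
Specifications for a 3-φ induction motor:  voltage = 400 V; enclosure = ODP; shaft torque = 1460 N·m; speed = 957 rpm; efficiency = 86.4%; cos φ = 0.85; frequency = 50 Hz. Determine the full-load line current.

288 A

ω = 2π×957/60 = 100.2 rad/s; P_out = τω = 1460 × 100.2 = 146292 W
P_in = P_out / η = 146292 / 0.864 = 169319 W
I_L = P_in / (√3·V_L·cosφ) = 169319 / (1.732 × 400 × 0.85) = 288 A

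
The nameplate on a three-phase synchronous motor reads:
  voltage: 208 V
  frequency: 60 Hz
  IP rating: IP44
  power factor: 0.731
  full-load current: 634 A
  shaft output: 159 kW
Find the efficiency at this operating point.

95.2 %

P_out = 159 kW = 159000 W
P_in = √3·V_L·I_L·cosφ = 1.732 × 208 × 634 × 0.731 = 166962 W
η = P_out / P_in = 159000 / 166962 = 0.952 = 95.2%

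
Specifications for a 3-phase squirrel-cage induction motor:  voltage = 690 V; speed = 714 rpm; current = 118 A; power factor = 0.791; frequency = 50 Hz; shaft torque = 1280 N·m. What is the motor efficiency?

85.8 %

ω = 2π × 714/60 = 74.77 rad/s; P_out = τω = 1280 × 74.77 = 95706 W
P_in = √3·V_L·I_L·cosφ = 1.732 × 690 × 118 × 0.791 = 111546 W
η = P_out / P_in = 95706 / 111546 = 0.858 = 85.8%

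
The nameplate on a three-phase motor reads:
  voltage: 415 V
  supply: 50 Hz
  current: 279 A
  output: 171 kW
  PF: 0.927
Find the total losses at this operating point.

P_in = √3·V·I·cosφ = 1.732×415×279×0.927 = 185900 W
P_out = 171000 W
Losses = P_in − P_out = 185900 − 171000 = 14900 W

14900 W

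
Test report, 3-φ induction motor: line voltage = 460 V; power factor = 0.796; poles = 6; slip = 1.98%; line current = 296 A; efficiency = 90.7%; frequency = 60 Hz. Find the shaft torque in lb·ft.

P_in = √3·V·I·cosφ = 1.732 × 460 × 296 × 0.796 = 187720 W
P_out = η·P_in = 0.907 × 187720 = 170262 W
n_s = 120×60/6 = 1200 rpm; n = 1200×(1−0.0198) = 1176 rpm
ω = 2π×1176/60 = 123.2 rad/s
τ = P_out/ω = 170262/123.2 = 1382 N·m
In lb·ft: 1382/1.356 = 1020 lb·ft

1020 lb·ft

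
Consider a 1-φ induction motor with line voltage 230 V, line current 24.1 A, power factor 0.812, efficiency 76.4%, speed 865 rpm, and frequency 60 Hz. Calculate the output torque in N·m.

P_in = V·I·cosφ = 230 × 24.1 × 0.812 = 4501 W
P_out = η·P_in = 0.764 × 4501 = 3439 W
n = 865 rpm
ω = 2π×865/60 = 90.58 rad/s
τ = P_out/ω = 3439/90.58 = 38 N·m

38 N·m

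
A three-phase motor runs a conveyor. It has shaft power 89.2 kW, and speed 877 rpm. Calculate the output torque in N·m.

ω = 2π × 877/60 = 91.84 rad/s
τ = P/ω = 89200/91.84 = 971 N·m

971 N·m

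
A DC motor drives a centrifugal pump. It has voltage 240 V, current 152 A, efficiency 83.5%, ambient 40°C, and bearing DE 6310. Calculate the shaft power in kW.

30.5 kW

P_in = V·I = 240 × 152 = 36480 W
P_out = η·P_in = 0.835 × 36480 = 30461 W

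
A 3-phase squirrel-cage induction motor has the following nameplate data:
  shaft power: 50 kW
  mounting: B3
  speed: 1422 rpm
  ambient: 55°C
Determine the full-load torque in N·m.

ω = 2π × 1422/60 = 148.9 rad/s
τ = P/ω = 50000/148.9 = 336 N·m

336 N·m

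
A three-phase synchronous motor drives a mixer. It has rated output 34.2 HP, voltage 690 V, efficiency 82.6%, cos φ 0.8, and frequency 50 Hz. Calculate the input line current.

32.3 A

P_out = 34.2 × 746 = 25513 W
P_in = P_out / η = 25513 / 0.826 = 30887 W
I_L = P_in / (√3·V_L·cosφ) = 30887 / (1.732 × 690 × 0.8) = 32.3 A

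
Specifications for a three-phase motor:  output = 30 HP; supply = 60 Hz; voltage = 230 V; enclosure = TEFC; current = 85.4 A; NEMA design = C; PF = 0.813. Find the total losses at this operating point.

5280 W

P_in = √3·V·I·cosφ = 1.732×230×85.4×0.813 = 27658 W
P_out = 30×746 = 22380 W
Losses = P_in − P_out = 27658 − 22380 = 5278 W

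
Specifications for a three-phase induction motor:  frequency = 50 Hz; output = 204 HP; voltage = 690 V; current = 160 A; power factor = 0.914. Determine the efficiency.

87.1 %

P_out = 204 × 746 = 152184 W
P_in = √3·V_L·I_L·cosφ = 1.732 × 690 × 160 × 0.914 = 174768 W
η = P_out / P_in = 152184 / 174768 = 0.871 = 87.1%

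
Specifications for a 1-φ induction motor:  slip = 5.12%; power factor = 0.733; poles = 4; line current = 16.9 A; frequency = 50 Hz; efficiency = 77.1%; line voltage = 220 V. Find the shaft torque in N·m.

P_in = V·I·cosφ = 220 × 16.9 × 0.733 = 2725 W
P_out = η·P_in = 0.771 × 2725 = 2101 W
n_s = 120×50/4 = 1500 rpm; n = 1500×(1−0.0512) = 1423 rpm
ω = 2π×1423/60 = 149 rad/s
τ = P_out/ω = 2101/149 = 14.1 N·m

14.1 N·m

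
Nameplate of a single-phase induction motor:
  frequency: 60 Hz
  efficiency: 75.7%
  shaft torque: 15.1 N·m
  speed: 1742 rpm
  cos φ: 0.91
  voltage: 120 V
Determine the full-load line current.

ω = 2π×1742/60 = 182.4 rad/s; P_out = τω = 15.1 × 182.4 = 2754 W
P_in = P_out / η = 2754 / 0.757 = 3638 W
I = P_in / (V·cosφ) = 3638 / (120 × 0.91) = 33.3 A

33.3 A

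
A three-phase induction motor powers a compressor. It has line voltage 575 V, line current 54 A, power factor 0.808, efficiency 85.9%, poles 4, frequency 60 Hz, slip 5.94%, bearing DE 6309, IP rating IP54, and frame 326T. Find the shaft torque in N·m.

P_in = √3·V·I·cosφ = 1.732 × 575 × 54 × 0.808 = 43453 W
P_out = η·P_in = 0.859 × 43453 = 37326 W
n_s = 120×60/4 = 1800 rpm; n = 1800×(1−0.0594) = 1693 rpm
ω = 2π×1693/60 = 177.3 rad/s
τ = P_out/ω = 37326/177.3 = 211 N·m

211 N·m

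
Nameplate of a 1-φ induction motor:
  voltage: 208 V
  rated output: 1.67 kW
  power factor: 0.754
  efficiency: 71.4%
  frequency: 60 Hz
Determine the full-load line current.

P_out = 1.67 kW = 1670 W
P_in = P_out / η = 1670 / 0.714 = 2339 W
I = P_in / (V·cosφ) = 2339 / (208 × 0.754) = 14.9 A

14.9 A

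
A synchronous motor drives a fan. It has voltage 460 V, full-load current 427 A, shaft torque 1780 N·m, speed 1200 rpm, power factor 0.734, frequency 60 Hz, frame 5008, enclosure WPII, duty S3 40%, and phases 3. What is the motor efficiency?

89.6 %

ω = 2π × 1200/60 = 125.7 rad/s; P_out = τω = 1780 × 125.7 = 223746 W
P_in = √3·V_L·I_L·cosφ = 1.732 × 460 × 427 × 0.734 = 249706 W
η = P_out / P_in = 223746 / 249706 = 0.896 = 89.6%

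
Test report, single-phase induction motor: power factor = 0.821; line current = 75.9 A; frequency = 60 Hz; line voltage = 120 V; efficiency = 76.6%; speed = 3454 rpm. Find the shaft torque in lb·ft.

11.7 lb·ft

P_in = V·I·cosφ = 120 × 75.9 × 0.821 = 7478 W
P_out = η·P_in = 0.766 × 7478 = 5728 W
n = 3454 rpm
ω = 2π×3454/60 = 361.7 rad/s
τ = P_out/ω = 5728/361.7 = 15.84 N·m
In lb·ft: 15.84/1.356 = 11.7 lb·ft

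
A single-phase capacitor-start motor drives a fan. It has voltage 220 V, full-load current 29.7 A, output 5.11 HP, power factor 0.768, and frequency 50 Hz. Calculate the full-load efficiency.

76.0 %

P_out = 5.11 × 746 = 3812 W
P_in = V·I·cosφ = 220 × 29.7 × 0.768 = 5018 W
η = P_out / P_in = 3812 / 5018 = 0.760 = 76.0%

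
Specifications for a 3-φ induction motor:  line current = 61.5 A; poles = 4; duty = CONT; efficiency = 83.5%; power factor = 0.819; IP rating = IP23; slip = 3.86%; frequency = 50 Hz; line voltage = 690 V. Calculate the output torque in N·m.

P_in = √3·V·I·cosφ = 1.732 × 690 × 61.5 × 0.819 = 60194 W
P_out = η·P_in = 0.835 × 60194 = 50262 W
n_s = 120×50/4 = 1500 rpm; n = 1500×(1−0.0386) = 1442 rpm
ω = 2π×1442/60 = 151 rad/s
τ = P_out/ω = 50262/151 = 333 N·m

333 N·m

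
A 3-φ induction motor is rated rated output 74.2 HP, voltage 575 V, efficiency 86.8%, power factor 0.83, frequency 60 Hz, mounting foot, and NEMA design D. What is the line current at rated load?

P_out = 74.2 × 746 = 55353 W
P_in = P_out / η = 55353 / 0.868 = 63771 W
I_L = P_in / (√3·V_L·cosφ) = 63771 / (1.732 × 575 × 0.83) = 77.1 A

77.1 A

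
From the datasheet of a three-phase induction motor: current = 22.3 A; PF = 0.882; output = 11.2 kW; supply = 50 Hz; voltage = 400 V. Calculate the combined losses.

2.43 kW

P_in = √3·V·I·cosφ = 1.732×400×22.3×0.882 = 13626 W
P_out = 11200 W
Losses = P_in − P_out = 13626 − 11200 = 2426 W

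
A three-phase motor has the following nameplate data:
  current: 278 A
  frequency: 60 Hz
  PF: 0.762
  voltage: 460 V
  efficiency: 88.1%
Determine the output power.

P_in = √3·V·I·cosφ = 1.732 × 460 × 278 × 0.762 = 168774 W
P_out = η·P_in = 0.881 × 168774 = 148690 W

149 kW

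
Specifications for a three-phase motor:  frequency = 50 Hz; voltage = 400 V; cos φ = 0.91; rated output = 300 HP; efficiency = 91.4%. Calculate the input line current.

388 A

P_out = 300 × 746 = 223800 W
P_in = P_out / η = 223800 / 0.914 = 244858 W
I_L = P_in / (√3·V_L·cosφ) = 244858 / (1.732 × 400 × 0.91) = 388 A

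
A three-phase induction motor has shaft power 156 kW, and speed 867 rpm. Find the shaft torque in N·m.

1720 N·m

ω = 2π × 867/60 = 90.79 rad/s
τ = P/ω = 156000/90.79 = 1720 N·m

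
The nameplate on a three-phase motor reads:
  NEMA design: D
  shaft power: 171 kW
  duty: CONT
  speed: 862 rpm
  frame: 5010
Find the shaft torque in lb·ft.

1400 lb·ft

ω = 2π × 862/60 = 90.27 rad/s
τ = P/ω = 171000/90.27 = 1894 N·m
In lb·ft: 1894/1.356 = 1400 lb·ft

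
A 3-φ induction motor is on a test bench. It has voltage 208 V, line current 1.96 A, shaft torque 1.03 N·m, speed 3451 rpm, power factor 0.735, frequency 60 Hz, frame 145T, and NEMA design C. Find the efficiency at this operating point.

71.7 %

ω = 2π × 3451/60 = 361.4 rad/s; P_out = τω = 1.03 × 361.4 = 372 W
P_in = √3·V_L·I_L·cosφ = 1.732 × 208 × 1.96 × 0.735 = 519 W
η = P_out / P_in = 372 / 519 = 0.717 = 71.7%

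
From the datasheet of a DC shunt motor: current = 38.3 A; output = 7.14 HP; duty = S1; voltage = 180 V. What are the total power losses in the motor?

1.57 kW

P_in = V·I = 180×38.3 = 6894 W
P_out = 7.14×746 = 5326 W
Losses = P_in − P_out = 6894 − 5326 = 1568 W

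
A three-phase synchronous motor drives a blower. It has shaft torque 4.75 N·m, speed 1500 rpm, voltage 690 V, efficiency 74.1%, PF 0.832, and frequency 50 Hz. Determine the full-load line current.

ω = 2π×1500/60 = 157.1 rad/s; P_out = τω = 4.75 × 157.1 = 746 W
P_in = P_out / η = 746 / 0.741 = 1007 W
I_L = P_in / (√3·V_L·cosφ) = 1007 / (1.732 × 690 × 0.832) = 1.01 A

1.01 A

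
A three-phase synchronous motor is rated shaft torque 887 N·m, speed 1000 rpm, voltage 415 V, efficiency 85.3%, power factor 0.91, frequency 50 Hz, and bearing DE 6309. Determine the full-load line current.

166 A

ω = 2π×1000/60 = 104.7 rad/s; P_out = τω = 887 × 104.7 = 92869 W
P_in = P_out / η = 92869 / 0.853 = 108873 W
I_L = P_in / (√3·V_L·cosφ) = 108873 / (1.732 × 415 × 0.91) = 166 A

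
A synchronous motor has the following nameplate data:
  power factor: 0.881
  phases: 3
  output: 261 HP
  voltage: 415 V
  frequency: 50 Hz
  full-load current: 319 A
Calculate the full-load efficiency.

P_out = 261 × 746 = 194706 W
P_in = √3·V_L·I_L·cosφ = 1.732 × 415 × 319 × 0.881 = 202005 W
η = P_out / P_in = 194706 / 202005 = 0.964 = 96.4%

96.4 %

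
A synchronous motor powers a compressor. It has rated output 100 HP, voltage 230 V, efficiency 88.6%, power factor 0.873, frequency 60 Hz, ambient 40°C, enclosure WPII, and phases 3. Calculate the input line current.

P_out = 100 × 746 = 74600 W
P_in = P_out / η = 74600 / 0.886 = 84199 W
I_L = P_in / (√3·V_L·cosφ) = 84199 / (1.732 × 230 × 0.873) = 242 A

242 A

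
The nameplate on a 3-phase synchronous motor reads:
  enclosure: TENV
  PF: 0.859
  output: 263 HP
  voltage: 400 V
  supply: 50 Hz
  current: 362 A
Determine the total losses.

19.2 kW

P_in = √3·V·I·cosφ = 1.732×400×362×0.859 = 215432 W
P_out = 263×746 = 196198 W
Losses = P_in − P_out = 215432 − 196198 = 19234 W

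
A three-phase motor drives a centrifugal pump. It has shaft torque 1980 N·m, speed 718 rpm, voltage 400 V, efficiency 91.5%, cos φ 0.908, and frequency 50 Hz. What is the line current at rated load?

259 A

ω = 2π×718/60 = 75.19 rad/s; P_out = τω = 1980 × 75.19 = 148876 W
P_in = P_out / η = 148876 / 0.915 = 162706 W
I_L = P_in / (√3·V_L·cosφ) = 162706 / (1.732 × 400 × 0.908) = 259 A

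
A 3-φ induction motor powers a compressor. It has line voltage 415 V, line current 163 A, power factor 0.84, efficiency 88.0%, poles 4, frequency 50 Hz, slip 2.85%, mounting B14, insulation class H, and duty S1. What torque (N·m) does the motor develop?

P_in = √3·V·I·cosφ = 1.732 × 415 × 163 × 0.84 = 98415 W
P_out = η·P_in = 0.88 × 98415 = 86605 W
n_s = 120×50/4 = 1500 rpm; n = 1500×(1−0.0285) = 1457 rpm
ω = 2π×1457/60 = 152.6 rad/s
τ = P_out/ω = 86605/152.6 = 568 N·m

568 N·m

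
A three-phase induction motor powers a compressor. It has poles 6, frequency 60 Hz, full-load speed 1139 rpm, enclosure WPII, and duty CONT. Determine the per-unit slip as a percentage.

5.08 %

n_s = 120f/p = 120×60/6 = 1200 rpm
s = (n_s − n)/n_s = (1200 − 1139)/1200 = 0.0508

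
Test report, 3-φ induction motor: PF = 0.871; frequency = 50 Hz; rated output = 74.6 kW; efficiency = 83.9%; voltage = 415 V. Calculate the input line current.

142 A

P_out = 74.6 kW = 74600 W
P_in = P_out / η = 74600 / 0.839 = 88915 W
I_L = P_in / (√3·V_L·cosφ) = 88915 / (1.732 × 415 × 0.871) = 142 A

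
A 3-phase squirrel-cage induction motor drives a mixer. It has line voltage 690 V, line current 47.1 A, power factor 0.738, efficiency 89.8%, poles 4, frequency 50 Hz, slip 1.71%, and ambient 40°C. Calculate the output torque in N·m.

P_in = √3·V·I·cosφ = 1.732 × 690 × 47.1 × 0.738 = 41541 W
P_out = η·P_in = 0.898 × 41541 = 37304 W
n_s = 120×50/4 = 1500 rpm; n = 1500×(1−0.0171) = 1474 rpm
ω = 2π×1474/60 = 154.4 rad/s
τ = P_out/ω = 37304/154.4 = 242 N·m

242 N·m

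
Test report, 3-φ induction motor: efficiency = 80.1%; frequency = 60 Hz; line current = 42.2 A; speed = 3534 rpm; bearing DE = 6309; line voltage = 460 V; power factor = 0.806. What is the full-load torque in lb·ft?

43.3 lb·ft

P_in = √3·V·I·cosφ = 1.732 × 460 × 42.2 × 0.806 = 27099 W
P_out = η·P_in = 0.801 × 27099 = 21706 W
n = 3534 rpm
ω = 2π×3534/60 = 370.1 rad/s
τ = P_out/ω = 21706/370.1 = 58.65 N·m
In lb·ft: 58.65/1.356 = 43.3 lb·ft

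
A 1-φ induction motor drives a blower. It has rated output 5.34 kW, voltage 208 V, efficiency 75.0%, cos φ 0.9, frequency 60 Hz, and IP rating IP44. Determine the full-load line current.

38 A

P_out = 5.34 kW = 5340 W
P_in = P_out / η = 5340 / 0.750 = 7120 W
I = P_in / (V·cosφ) = 7120 / (208 × 0.9) = 38 A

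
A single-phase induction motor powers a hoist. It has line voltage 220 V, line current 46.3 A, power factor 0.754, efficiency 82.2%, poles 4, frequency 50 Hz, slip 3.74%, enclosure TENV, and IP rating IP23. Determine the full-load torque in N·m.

P_in = V·I·cosφ = 220 × 46.3 × 0.754 = 7680 W
P_out = η·P_in = 0.822 × 7680 = 6313 W
n_s = 120×50/4 = 1500 rpm; n = 1500×(1−0.0374) = 1444 rpm
ω = 2π×1444/60 = 151.2 rad/s
τ = P_out/ω = 6313/151.2 = 41.8 N·m

41.8 N·m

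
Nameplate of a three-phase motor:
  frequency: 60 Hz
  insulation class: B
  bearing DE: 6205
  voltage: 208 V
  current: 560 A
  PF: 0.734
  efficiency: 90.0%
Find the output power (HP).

P_in = √3·V·I·cosφ = 1.732 × 208 × 560 × 0.734 = 148080 W
P_out = η·P_in = 0.9 × 148080 = 133272 W
= 133272/746 = 179 HP

179 HP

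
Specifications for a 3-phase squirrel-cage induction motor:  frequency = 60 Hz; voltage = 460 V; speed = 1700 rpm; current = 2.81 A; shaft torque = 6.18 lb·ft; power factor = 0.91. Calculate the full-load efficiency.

τ = 6.18 lb·ft × 1.356 = 8.38 N·m
ω = 2π × 1700/60 = 178 rad/s; P_out = τω = 8.38 × 178 = 1492 W
P_in = √3·V_L·I_L·cosφ = 1.732 × 460 × 2.81 × 0.91 = 2037 W
η = P_out / P_in = 1492 / 2037 = 0.732 = 73.2%

73.2 %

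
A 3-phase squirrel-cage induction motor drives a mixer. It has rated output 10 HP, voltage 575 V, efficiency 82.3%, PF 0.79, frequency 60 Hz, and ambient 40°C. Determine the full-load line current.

11.5 A

P_out = 10 × 746 = 7460 W
P_in = P_out / η = 7460 / 0.823 = 9064 W
I_L = P_in / (√3·V_L·cosφ) = 9064 / (1.732 × 575 × 0.79) = 11.5 A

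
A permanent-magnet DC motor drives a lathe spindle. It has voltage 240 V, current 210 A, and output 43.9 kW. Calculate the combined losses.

P_in = V·I = 240×210 = 50400 W
P_out = 43900 W
Losses = P_in − P_out = 50400 − 43900 = 6500 W

6.5 kW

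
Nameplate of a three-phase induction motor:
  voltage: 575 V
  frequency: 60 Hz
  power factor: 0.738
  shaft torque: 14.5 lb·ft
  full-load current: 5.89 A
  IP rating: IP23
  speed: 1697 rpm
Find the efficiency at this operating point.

τ = 14.5 lb·ft × 1.356 = 19.66 N·m
ω = 2π × 1697/60 = 177.7 rad/s; P_out = τω = 19.66 × 177.7 = 3494 W
P_in = √3·V_L·I_L·cosφ = 1.732 × 575 × 5.89 × 0.738 = 4329 W
η = P_out / P_in = 3494 / 4329 = 0.807 = 80.7%

80.7 %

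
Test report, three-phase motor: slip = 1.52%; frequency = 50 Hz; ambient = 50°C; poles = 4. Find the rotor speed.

1477 rpm

n_s = 120f/p = 120×50/4 = 1500 rpm
n = n_s(1 − s) = 1500 × (1 − 0.0152) = 1477 rpm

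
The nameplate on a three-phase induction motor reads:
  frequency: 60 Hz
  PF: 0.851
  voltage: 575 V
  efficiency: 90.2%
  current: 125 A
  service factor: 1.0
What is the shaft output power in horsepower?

P_in = √3·V·I·cosφ = 1.732 × 575 × 125 × 0.851 = 105939 W
P_out = η·P_in = 0.902 × 105939 = 95557 W
= 95557/746 = 128 HP

128 HP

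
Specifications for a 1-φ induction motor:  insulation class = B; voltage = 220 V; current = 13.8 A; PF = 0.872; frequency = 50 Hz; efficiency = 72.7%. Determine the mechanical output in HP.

2.58 HP

P_in = V·I·cosφ = 220 × 13.8 × 0.872 = 2647 W
P_out = η·P_in = 0.727 × 2647 = 1924 W
= 1924/746 = 2.58 HP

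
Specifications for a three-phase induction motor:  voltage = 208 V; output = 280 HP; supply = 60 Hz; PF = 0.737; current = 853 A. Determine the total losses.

P_in = √3·V·I·cosφ = 1.732×208×853×0.737 = 226479 W
P_out = 280×746 = 208880 W
Losses = P_in − P_out = 226479 − 208880 = 17599 W

17.6 kW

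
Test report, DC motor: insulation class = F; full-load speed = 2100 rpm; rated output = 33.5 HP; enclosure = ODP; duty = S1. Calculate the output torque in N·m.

P_out = 33.5 × 746 = 24991 W
ω = 2π × 2100/60 = 219.9 rad/s
τ = P_out/ω = 24991/219.9 = 114 N·m

114 N·m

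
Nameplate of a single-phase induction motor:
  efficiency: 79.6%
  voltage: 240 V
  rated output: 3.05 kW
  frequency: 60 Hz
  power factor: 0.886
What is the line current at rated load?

18 A

P_out = 3.05 kW = 3050 W
P_in = P_out / η = 3050 / 0.796 = 3832 W
I = P_in / (V·cosφ) = 3832 / (240 × 0.886) = 18 A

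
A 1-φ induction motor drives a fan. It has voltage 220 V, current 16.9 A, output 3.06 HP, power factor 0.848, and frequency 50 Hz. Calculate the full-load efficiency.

72.4 %

P_out = 3.06 × 746 = 2283 W
P_in = V·I·cosφ = 220 × 16.9 × 0.848 = 3153 W
η = P_out / P_in = 2283 / 3153 = 0.724 = 72.4%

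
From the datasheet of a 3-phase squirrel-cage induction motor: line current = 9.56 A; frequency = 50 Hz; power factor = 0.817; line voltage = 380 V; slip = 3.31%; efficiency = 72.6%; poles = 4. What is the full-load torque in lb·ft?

18.1 lb·ft

P_in = √3·V·I·cosφ = 1.732 × 380 × 9.56 × 0.817 = 5141 W
P_out = η·P_in = 0.726 × 5141 = 3732 W
n_s = 120×50/4 = 1500 rpm; n = 1500×(1−0.0331) = 1450 rpm
ω = 2π×1450/60 = 151.8 rad/s
τ = P_out/ω = 3732/151.8 = 24.58 N·m
In lb·ft: 24.58/1.356 = 18.1 lb·ft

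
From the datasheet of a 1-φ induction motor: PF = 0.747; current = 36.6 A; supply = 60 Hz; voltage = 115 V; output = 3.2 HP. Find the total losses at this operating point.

P_in = V·I·cosφ = 115×36.6×0.747 = 3144 W
P_out = 3.2×746 = 2387 W
Losses = P_in − P_out = 3144 − 2387 = 757 W

757 W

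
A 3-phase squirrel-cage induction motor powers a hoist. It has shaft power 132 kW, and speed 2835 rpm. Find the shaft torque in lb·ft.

ω = 2π × 2835/60 = 296.9 rad/s
τ = P/ω = 132000/296.9 = 444.6 N·m
In lb·ft: 444.6/1.356 = 328 lb·ft

328 lb·ft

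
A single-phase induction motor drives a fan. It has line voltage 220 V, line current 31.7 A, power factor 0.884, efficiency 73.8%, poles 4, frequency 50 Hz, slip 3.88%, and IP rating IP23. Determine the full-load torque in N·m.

30.1 N·m

P_in = V·I·cosφ = 220 × 31.7 × 0.884 = 6165 W
P_out = η·P_in = 0.738 × 6165 = 4550 W
n_s = 120×50/4 = 1500 rpm; n = 1500×(1−0.0388) = 1442 rpm
ω = 2π×1442/60 = 151 rad/s
τ = P_out/ω = 4550/151 = 30.1 N·m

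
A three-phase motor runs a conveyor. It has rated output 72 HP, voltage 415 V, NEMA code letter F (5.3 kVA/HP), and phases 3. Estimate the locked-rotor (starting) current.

S_LR = 5.3 × 72 = 381.6 kVA
I_LR = S_LR/(√3·V_L) = 381600/(1.732×415) = 531 A

531 A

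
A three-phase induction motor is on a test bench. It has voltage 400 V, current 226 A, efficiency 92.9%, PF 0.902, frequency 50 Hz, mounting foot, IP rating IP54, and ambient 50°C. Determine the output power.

P_in = √3·V·I·cosφ = 1.732 × 400 × 226 × 0.902 = 141229 W
P_out = η·P_in = 0.929 × 141229 = 131202 W

131 kW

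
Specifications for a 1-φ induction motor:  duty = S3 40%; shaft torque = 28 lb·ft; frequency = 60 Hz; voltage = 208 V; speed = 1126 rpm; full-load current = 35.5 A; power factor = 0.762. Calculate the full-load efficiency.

τ = 28 lb·ft × 1.356 = 37.97 N·m
ω = 2π × 1126/60 = 117.9 rad/s; P_out = τω = 37.97 × 117.9 = 4477 W
P_in = V·I·cosφ = 208 × 35.5 × 0.762 = 5627 W
η = P_out / P_in = 4477 / 5627 = 0.796 = 79.6%

79.6 %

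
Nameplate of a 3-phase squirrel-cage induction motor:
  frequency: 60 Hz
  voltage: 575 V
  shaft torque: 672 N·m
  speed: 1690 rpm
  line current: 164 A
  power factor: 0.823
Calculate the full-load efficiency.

88.5 %

ω = 2π × 1690/60 = 177 rad/s; P_out = τω = 672 × 177 = 118944 W
P_in = √3·V_L·I_L·cosφ = 1.732 × 575 × 164 × 0.823 = 134419 W
η = P_out / P_in = 118944 / 134419 = 0.885 = 88.5%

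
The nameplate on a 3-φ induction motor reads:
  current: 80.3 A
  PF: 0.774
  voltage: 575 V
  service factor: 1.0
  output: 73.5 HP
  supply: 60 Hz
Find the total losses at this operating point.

P_in = √3·V·I·cosφ = 1.732×575×80.3×0.774 = 61897 W
P_out = 73.5×746 = 54831 W
Losses = P_in − P_out = 61897 − 54831 = 7066 W

7.07 kW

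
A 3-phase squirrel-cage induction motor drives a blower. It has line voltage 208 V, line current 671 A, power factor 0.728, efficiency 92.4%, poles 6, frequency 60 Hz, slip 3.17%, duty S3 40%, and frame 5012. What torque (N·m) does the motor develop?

1340 N·m

P_in = √3·V·I·cosφ = 1.732 × 208 × 671 × 0.728 = 175981 W
P_out = η·P_in = 0.924 × 175981 = 162606 W
n_s = 120×60/6 = 1200 rpm; n = 1200×(1−0.0317) = 1162 rpm
ω = 2π×1162/60 = 121.7 rad/s
τ = P_out/ω = 162606/121.7 = 1340 N·m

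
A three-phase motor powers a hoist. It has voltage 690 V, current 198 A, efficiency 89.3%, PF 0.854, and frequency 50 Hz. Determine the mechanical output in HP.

P_in = √3·V·I·cosφ = 1.732 × 690 × 198 × 0.854 = 202078 W
P_out = η·P_in = 0.893 × 202078 = 180456 W
= 180456/746 = 242 HP

242 HP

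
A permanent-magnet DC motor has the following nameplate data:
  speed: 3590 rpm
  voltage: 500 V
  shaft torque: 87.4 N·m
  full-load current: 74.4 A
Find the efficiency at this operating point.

88.3 %

ω = 2π × 3590/60 = 375.9 rad/s; P_out = τω = 87.4 × 375.9 = 32854 W
P_in = V·I = 500 × 74.4 = 37200 W
η = P_out / P_in = 32854 / 37200 = 0.883 = 88.3%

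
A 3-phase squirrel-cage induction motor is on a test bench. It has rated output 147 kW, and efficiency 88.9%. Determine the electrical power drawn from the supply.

165 kW

P_out = 147000 W
P_in = P_out/η = 147000/0.889 = 165354 W = 165 kW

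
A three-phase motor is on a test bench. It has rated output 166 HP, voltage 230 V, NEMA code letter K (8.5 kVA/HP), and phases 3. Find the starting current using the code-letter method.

3540 A

S_LR = 8.5 × 166 = 1411 kVA
I_LR = S_LR/(√3·V_L) = 1411000/(1.732×230) = 3540 A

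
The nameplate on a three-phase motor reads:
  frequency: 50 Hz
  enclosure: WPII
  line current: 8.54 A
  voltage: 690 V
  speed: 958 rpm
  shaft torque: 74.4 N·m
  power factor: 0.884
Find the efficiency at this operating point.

82.7 %

ω = 2π × 958/60 = 100.3 rad/s; P_out = τω = 74.4 × 100.3 = 7462 W
P_in = √3·V_L·I_L·cosφ = 1.732 × 690 × 8.54 × 0.884 = 9022 W
η = P_out / P_in = 7462 / 9022 = 0.827 = 82.7%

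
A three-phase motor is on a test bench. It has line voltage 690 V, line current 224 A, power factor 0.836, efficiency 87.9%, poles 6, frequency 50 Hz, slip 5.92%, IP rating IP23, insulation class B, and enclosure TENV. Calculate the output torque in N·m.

2000 N·m

P_in = √3·V·I·cosφ = 1.732 × 690 × 224 × 0.836 = 223795 W
P_out = η·P_in = 0.879 × 223795 = 196716 W
n_s = 120×50/6 = 1000 rpm; n = 1000×(1−0.0592) = 941 rpm
ω = 2π×941/60 = 98.54 rad/s
τ = P_out/ω = 196716/98.54 = 2000 N·m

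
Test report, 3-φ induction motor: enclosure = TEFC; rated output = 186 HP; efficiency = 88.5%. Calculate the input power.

157 kW

P_out = 186 × 746 = 138756 W
P_in = P_out/η = 138756/0.885 = 156786 W = 157 kW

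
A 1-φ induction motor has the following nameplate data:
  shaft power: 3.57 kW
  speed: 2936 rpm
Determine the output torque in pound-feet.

ω = 2π × 2936/60 = 307.5 rad/s
τ = P/ω = 3570/307.5 = 11.61 N·m
In lb·ft: 11.61/1.356 = 8.56 lb·ft

8.56 lb·ft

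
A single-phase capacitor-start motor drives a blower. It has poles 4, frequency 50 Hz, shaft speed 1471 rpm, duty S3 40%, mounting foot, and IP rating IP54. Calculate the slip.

1.93 %

n_s = 120f/p = 120×50/4 = 1500 rpm
s = (n_s − n)/n_s = (1500 − 1471)/1500 = 0.0193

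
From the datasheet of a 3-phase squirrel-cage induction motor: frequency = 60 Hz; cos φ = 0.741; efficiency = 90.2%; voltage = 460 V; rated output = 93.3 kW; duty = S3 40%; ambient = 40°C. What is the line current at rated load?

175 A

P_out = 93.3 kW = 93300 W
P_in = P_out / η = 93300 / 0.902 = 103437 W
I_L = P_in / (√3·V_L·cosφ) = 103437 / (1.732 × 460 × 0.741) = 175 A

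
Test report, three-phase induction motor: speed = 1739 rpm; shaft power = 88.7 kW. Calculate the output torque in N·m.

487 N·m

ω = 2π × 1739/60 = 182.1 rad/s
τ = P/ω = 88700/182.1 = 487 N·m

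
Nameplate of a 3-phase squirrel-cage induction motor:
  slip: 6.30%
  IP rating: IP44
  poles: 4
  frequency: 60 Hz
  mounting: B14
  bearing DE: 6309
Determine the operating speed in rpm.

n_s = 120f/p = 120×60/4 = 1800 rpm
n = n_s(1 − s) = 1800 × (1 − 0.063) = 1687 rpm

1687 rpm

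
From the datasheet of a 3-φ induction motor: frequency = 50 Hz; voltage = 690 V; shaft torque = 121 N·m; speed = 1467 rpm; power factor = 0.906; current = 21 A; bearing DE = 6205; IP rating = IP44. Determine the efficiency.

ω = 2π × 1467/60 = 153.6 rad/s; P_out = τω = 121 × 153.6 = 18586 W
P_in = √3·V_L·I_L·cosφ = 1.732 × 690 × 21 × 0.906 = 22738 W
η = P_out / P_in = 18586 / 22738 = 0.817 = 81.7%

81.7 %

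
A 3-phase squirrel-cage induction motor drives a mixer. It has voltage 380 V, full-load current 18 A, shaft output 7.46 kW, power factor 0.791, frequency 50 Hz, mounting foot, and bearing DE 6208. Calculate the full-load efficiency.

P_out = 7.46 kW = 7460 W
P_in = √3·V_L·I_L·cosφ = 1.732 × 380 × 18 × 0.791 = 9371 W
η = P_out / P_in = 7460 / 9371 = 0.796 = 79.6%

79.6 %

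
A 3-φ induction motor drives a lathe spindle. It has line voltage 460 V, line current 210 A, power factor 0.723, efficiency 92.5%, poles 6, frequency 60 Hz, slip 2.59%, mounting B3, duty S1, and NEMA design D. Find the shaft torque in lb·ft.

674 lb·ft

P_in = √3·V·I·cosφ = 1.732 × 460 × 210 × 0.723 = 120966 W
P_out = η·P_in = 0.925 × 120966 = 111894 W
n_s = 120×60/6 = 1200 rpm; n = 1200×(1−0.0259) = 1169 rpm
ω = 2π×1169/60 = 122.4 rad/s
τ = P_out/ω = 111894/122.4 = 914.2 N·m
In lb·ft: 914.2/1.356 = 674 lb·ft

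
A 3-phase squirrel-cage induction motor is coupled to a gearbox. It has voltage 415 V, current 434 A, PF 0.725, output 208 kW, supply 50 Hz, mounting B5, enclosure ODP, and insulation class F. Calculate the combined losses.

P_in = √3·V·I·cosφ = 1.732×415×434×0.725 = 226164 W
P_out = 208000 W
Losses = P_in − P_out = 226164 − 208000 = 18164 W

18.2 kW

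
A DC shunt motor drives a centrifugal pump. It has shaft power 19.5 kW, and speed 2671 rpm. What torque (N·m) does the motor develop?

69.7 N·m

ω = 2π × 2671/60 = 279.7 rad/s
τ = P/ω = 19500/279.7 = 69.7 N·m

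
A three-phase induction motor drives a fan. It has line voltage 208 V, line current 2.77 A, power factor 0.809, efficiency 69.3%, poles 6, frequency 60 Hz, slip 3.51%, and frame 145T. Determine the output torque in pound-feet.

P_in = √3·V·I·cosφ = 1.732 × 208 × 2.77 × 0.809 = 807 W
P_out = η·P_in = 0.693 × 807 = 559 W
n_s = 120×60/6 = 1200 rpm; n = 1200×(1−0.0351) = 1158 rpm
ω = 2π×1158/60 = 121.3 rad/s
τ = P_out/ω = 559/121.3 = 4.608 N·m
In lb·ft: 4.608/1.356 = 3.4 lb·ft

3.4 lb·ft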